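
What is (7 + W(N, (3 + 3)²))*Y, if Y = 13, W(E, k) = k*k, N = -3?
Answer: 16939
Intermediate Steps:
W(E, k) = k²
(7 + W(N, (3 + 3)²))*Y = (7 + ((3 + 3)²)²)*13 = (7 + (6²)²)*13 = (7 + 36²)*13 = (7 + 1296)*13 = 1303*13 = 16939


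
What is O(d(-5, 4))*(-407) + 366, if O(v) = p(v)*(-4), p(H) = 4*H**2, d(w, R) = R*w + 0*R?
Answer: 2605166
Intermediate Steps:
d(w, R) = R*w (d(w, R) = R*w + 0 = R*w)
O(v) = -16*v**2 (O(v) = (4*v**2)*(-4) = -16*v**2)
O(d(-5, 4))*(-407) + 366 = -16*(4*(-5))**2*(-407) + 366 = -16*(-20)**2*(-407) + 366 = -16*400*(-407) + 366 = -6400*(-407) + 366 = 2604800 + 366 = 2605166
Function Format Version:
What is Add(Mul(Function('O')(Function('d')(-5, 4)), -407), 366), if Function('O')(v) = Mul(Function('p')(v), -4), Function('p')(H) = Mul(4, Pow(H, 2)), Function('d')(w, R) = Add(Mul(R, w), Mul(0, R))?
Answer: 2605166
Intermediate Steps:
Function('d')(w, R) = Mul(R, w) (Function('d')(w, R) = Add(Mul(R, w), 0) = Mul(R, w))
Function('O')(v) = Mul(-16, Pow(v, 2)) (Function('O')(v) = Mul(Mul(4, Pow(v, 2)), -4) = Mul(-16, Pow(v, 2)))
Add(Mul(Function('O')(Function('d')(-5, 4)), -407), 366) = Add(Mul(Mul(-16, Pow(Mul(4, -5), 2)), -407), 366) = Add(Mul(Mul(-16, Pow(-20, 2)), -407), 366) = Add(Mul(Mul(-16, 400), -407), 366) = Add(Mul(-6400, -407), 366) = Add(2604800, 366) = 2605166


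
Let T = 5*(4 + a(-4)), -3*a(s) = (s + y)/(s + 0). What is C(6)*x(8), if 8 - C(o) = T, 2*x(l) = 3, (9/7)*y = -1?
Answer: -1081/72 ≈ -15.014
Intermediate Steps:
y = -7/9 (y = (7/9)*(-1) = -7/9 ≈ -0.77778)
x(l) = 3/2 (x(l) = (½)*3 = 3/2)
a(s) = -(-7/9 + s)/(3*s) (a(s) = -(s - 7/9)/(3*(s + 0)) = -(-7/9 + s)/(3*s))
T = 1945/108 (T = 5*(4 + (1/27)*(7 - 9*(-4))/(-4)) = 5*(4 + (1/27)*(-¼)*(7 + 36)) = 5*(4 + (1/27)*(-¼)*43) = 5*(4 - 43/108) = 5*(389/108) = 1945/108 ≈ 18.009)
C(o) = -1081/108 (C(o) = 8 - 1*1945/108 = 8 - 1945/108 = -1081/108)
C(6)*x(8) = -1081/108*3/2 = -1081/72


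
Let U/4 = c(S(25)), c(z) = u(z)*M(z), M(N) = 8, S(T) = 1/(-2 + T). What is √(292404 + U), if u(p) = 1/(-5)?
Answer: 2*√1827485/5 ≈ 540.74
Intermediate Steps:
u(p) = -⅕
c(z) = -8/5 (c(z) = -⅕*8 = -8/5)
U = -32/5 (U = 4*(-8/5) = -32/5 ≈ -6.4000)
√(292404 + U) = √(292404 - 32/5) = √(1461988/5) = 2*√1827485/5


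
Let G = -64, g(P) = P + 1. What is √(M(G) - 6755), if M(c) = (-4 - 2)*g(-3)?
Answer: I*√6743 ≈ 82.116*I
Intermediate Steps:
g(P) = 1 + P
M(c) = 12 (M(c) = (-4 - 2)*(1 - 3) = -6*(-2) = 12)
√(M(G) - 6755) = √(12 - 6755) = √(-6743) = I*√6743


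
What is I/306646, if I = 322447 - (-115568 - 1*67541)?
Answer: 252778/153323 ≈ 1.6487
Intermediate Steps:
I = 505556 (I = 322447 - (-115568 - 67541) = 322447 - 1*(-183109) = 322447 + 183109 = 505556)
I/306646 = 505556/306646 = 505556*(1/306646) = 252778/153323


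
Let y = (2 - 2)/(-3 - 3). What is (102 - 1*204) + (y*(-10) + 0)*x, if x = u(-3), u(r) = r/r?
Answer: -102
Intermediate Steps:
y = 0 (y = 0/(-6) = 0*(-1/6) = 0)
u(r) = 1
x = 1
(102 - 1*204) + (y*(-10) + 0)*x = (102 - 1*204) + (0*(-10) + 0)*1 = (102 - 204) + (0 + 0)*1 = -102 + 0*1 = -102 + 0 = -102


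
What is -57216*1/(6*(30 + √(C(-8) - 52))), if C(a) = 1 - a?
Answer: -286080/943 + 9536*I*√43/943 ≈ -303.37 + 66.312*I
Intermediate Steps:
-57216*1/(6*(30 + √(C(-8) - 52))) = -57216*1/(6*(30 + √((1 - 1*(-8)) - 52))) = -57216*1/(6*(30 + √((1 + 8) - 52))) = -57216*1/(6*(30 + √(9 - 52))) = -57216*1/(6*(30 + √(-43))) = -57216*1/(6*(30 + I*√43)) = -57216/(180 + 6*I*√43)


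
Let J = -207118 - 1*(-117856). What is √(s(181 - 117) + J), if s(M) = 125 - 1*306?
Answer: I*√89443 ≈ 299.07*I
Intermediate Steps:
s(M) = -181 (s(M) = 125 - 306 = -181)
J = -89262 (J = -207118 + 117856 = -89262)
√(s(181 - 117) + J) = √(-181 - 89262) = √(-89443) = I*√89443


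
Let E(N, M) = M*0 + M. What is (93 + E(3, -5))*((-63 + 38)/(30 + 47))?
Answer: -200/7 ≈ -28.571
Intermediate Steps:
E(N, M) = M (E(N, M) = 0 + M = M)
(93 + E(3, -5))*((-63 + 38)/(30 + 47)) = (93 - 5)*((-63 + 38)/(30 + 47)) = 88*(-25/77) = -200/7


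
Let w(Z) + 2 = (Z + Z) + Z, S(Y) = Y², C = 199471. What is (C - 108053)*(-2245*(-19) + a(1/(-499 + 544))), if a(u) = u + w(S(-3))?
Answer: 175577502218/45 ≈ 3.9017e+9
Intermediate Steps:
w(Z) = -2 + 3*Z (w(Z) = -2 + ((Z + Z) + Z) = -2 + (2*Z + Z) = -2 + 3*Z)
a(u) = 25 + u (a(u) = u + (-2 + 3*(-3)²) = u + (-2 + 3*9) = u + (-2 + 27) = u + 25 = 25 + u)
(C - 108053)*(-2245*(-19) + a(1/(-499 + 544))) = (199471 - 108053)*(-2245*(-19) + (25 + 1/(-499 + 544))) = 91418*(42655 + (25 + 1/45)) = 91418*(42655 + 1126/45) = 91418*(1920601/45) = 175577502218/45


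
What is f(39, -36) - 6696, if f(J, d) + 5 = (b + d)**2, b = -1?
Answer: -5332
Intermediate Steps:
f(J, d) = -5 + (-1 + d)**2
f(39, -36) - 6696 = (-5 + (-1 - 36)**2) - 6696 = (-5 + (-37)**2) - 6696 = (-5 + 1369) - 6696 = 1364 - 6696 = -5332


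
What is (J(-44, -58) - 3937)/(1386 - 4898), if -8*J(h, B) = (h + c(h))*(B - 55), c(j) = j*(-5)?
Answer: 1451/3512 ≈ 0.41316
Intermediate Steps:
c(j) = -5*j
J(h, B) = h*(-55 + B)/2 (J(h, B) = -(h - 5*h)*(B - 55)/8 = -(-4*h)*(-55 + B)/8 = -(-1)*h*(-55 + B)/2 = h*(-55 + B)/2)
(J(-44, -58) - 3937)/(1386 - 4898) = ((½)*(-44)*(-55 - 58) - 3937)/(1386 - 4898) = ((½)*(-44)*(-113) - 3937)/(-3512) = (2486 - 3937)*(-1/3512) = -1451*(-1/3512) = 1451/3512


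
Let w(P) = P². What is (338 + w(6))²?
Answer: 139876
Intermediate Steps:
(338 + w(6))² = (338 + 6²)² = (338 + 36)² = 374² = 139876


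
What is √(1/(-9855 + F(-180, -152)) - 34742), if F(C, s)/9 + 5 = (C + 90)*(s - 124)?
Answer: I*√44055360892265/35610 ≈ 186.39*I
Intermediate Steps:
F(C, s) = -45 + 9*(-124 + s)*(90 + C) (F(C, s) = -45 + 9*((C + 90)*(s - 124)) = -45 + 9*((90 + C)*(-124 + s)) = -45 + 9*((-124 + s)*(90 + C)) = -45 + 9*(-124 + s)*(90 + C))
√(1/(-9855 + F(-180, -152)) - 34742) = √(1/(-9855 + (-100485 - 1116*(-180) + 810*(-152) + 9*(-180)*(-152))) - 34742) = √(1/(-9855 + (-100485 + 200880 - 123120 + 246240)) - 34742) = √(1/(-9855 + 223515) - 34742) = √(1/213660 - 34742) = √(-7422975719/213660) = I*√44055360892265/35610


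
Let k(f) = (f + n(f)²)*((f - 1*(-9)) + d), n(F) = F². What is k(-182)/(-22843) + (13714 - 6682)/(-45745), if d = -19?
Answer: 9636744248237784/1044953035 ≈ 9.2222e+6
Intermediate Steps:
k(f) = (-10 + f)*(f + f⁴) (k(f) = (f + (f²)²)*((f - 1*(-9)) - 19) = (f + f⁴)*((f + 9) - 19) = (f + f⁴)*((9 + f) - 19) = (f + f⁴)*(-10 + f) = (-10 + f)*(f + f⁴))
k(-182)/(-22843) + (13714 - 6682)/(-45745) = -182*(-10 - 182 + (-182)⁴ - 10*(-182)³)/(-22843) + (13714 - 6682)/(-45745) = -182*(-10 - 182 + 1097199376 - 10*(-6028568))*(-1/22843) + 7032*(-1/45745) = -182*(-10 - 182 + 1097199376 + 60285680)*(-1/22843) - 7032/45745 = -182*1157484864*(-1/22843) - 7032/45745 = -210662245248*(-1/22843) - 7032/45745 = 210662245248/22843 - 7032/45745 = 9636744248237784/1044953035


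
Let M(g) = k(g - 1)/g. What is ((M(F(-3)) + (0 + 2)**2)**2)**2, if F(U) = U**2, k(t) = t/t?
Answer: 1874161/6561 ≈ 285.65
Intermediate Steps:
k(t) = 1
M(g) = 1/g
((M(F(-3)) + (0 + 2)**2)**2)**2 = ((1/((-3)**2) + (0 + 2)**2)**2)**2 = ((1/9 + 2**2)**2)**2 = ((1/9 + 4)**2)**2 = ((37/9)**2)**2 = (1369/81)**2 = 1874161/6561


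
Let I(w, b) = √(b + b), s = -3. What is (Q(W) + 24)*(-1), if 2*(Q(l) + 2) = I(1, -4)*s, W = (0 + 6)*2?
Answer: -22 + 3*I*√2 ≈ -22.0 + 4.2426*I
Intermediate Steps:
W = 12 (W = 6*2 = 12)
I(w, b) = √2*√b (I(w, b) = √(2*b) = √2*√b)
Q(l) = -2 - 3*I*√2 (Q(l) = -2 + ((√2*√(-4))*(-3))/2 = -2 + ((√2*(2*I))*(-3))/2 = -2 + ((2*I*√2)*(-3))/2 = -2 + (-6*I*√2)/2 = -2 - 3*I*√2)
(Q(W) + 24)*(-1) = ((-2 - 3*I*√2) + 24)*(-1) = (22 - 3*I*√2)*(-1) = -22 + 3*I*√2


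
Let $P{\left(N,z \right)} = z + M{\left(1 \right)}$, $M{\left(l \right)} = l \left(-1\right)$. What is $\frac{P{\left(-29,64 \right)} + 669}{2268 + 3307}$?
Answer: $\frac{732}{5575} \approx 0.1313$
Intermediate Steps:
$M{\left(l \right)} = - l$
$P{\left(N,z \right)} = -1 + z$ ($P{\left(N,z \right)} = z - 1 = -1 + z$)
$\frac{P{\left(-29,64 \right)} + 669}{2268 + 3307} = \frac{\left(-1 + 64\right) + 669}{2268 + 3307} = \frac{63 + 669}{5575} = 732 \cdot \frac{1}{5575} = \frac{732}{5575}$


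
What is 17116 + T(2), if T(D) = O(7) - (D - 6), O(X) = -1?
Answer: 17119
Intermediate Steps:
T(D) = 5 - D (T(D) = -1 - (D - 6) = -1 - (-6 + D) = -1 + (6 - D) = 5 - D)
17116 + T(2) = 17116 + (5 - 1*2) = 17116 + (5 - 2) = 17116 + 3 = 17119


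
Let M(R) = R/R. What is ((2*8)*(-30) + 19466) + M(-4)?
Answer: 18987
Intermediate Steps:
M(R) = 1
((2*8)*(-30) + 19466) + M(-4) = ((2*8)*(-30) + 19466) + 1 = (16*(-30) + 19466) + 1 = (-480 + 19466) + 1 = 18986 + 1 = 18987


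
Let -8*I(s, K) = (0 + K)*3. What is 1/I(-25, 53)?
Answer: -8/159 ≈ -0.050314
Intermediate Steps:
I(s, K) = -3*K/8 (I(s, K) = -(0 + K)*3/8 = -K*3/8 = -3*K/8)
1/I(-25, 53) = 1/(-3/8*53) = 1/(-159/8) = -8/159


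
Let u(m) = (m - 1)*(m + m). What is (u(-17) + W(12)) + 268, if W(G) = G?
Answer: 892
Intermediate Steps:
u(m) = 2*m*(-1 + m) (u(m) = (-1 + m)*(2*m) = 2*m*(-1 + m))
(u(-17) + W(12)) + 268 = (2*(-17)*(-1 - 17) + 12) + 268 = (2*(-17)*(-18) + 12) + 268 = (612 + 12) + 268 = 624 + 268 = 892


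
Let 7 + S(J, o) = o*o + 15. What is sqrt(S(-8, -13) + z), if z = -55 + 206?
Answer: 2*sqrt(82) ≈ 18.111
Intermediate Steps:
z = 151
S(J, o) = 8 + o**2 (S(J, o) = -7 + (o*o + 15) = -7 + (o**2 + 15) = -7 + (15 + o**2) = 8 + o**2)
sqrt(S(-8, -13) + z) = sqrt((8 + (-13)**2) + 151) = sqrt((8 + 169) + 151) = sqrt(177 + 151) = sqrt(328) = 2*sqrt(82)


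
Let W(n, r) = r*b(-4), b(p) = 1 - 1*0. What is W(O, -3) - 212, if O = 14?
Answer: -215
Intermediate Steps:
b(p) = 1 (b(p) = 1 + 0 = 1)
W(n, r) = r (W(n, r) = r*1 = r)
W(O, -3) - 212 = -3 - 212 = -215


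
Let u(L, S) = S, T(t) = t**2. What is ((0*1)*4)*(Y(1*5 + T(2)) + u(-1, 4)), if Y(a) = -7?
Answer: 0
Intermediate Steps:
((0*1)*4)*(Y(1*5 + T(2)) + u(-1, 4)) = ((0*1)*4)*(-7 + 4) = (0*4)*(-3) = 0*(-3) = 0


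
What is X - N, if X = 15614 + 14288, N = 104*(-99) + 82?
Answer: 40116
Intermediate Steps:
N = -10214 (N = -10296 + 82 = -10214)
X = 29902
X - N = 29902 - 1*(-10214) = 29902 + 10214 = 40116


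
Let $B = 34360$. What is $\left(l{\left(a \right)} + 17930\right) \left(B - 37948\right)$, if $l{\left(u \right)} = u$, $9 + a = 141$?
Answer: $-64806456$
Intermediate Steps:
$a = 132$ ($a = -9 + 141 = 132$)
$\left(l{\left(a \right)} + 17930\right) \left(B - 37948\right) = \left(132 + 17930\right) \left(34360 - 37948\right) = 18062 \left(-3588\right) = -64806456$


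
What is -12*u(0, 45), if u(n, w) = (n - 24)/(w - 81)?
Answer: -8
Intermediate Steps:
u(n, w) = (-24 + n)/(-81 + w)
-12*u(0, 45) = -12*(-24 + 0)/(-81 + 45) = -12*(-24)/(-36) = -(-1)*(-24)/3 = -12*2/3 = -8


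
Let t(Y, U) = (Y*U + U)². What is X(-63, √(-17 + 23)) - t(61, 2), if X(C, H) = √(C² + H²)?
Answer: -15376 + 5*√159 ≈ -15313.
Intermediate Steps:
t(Y, U) = (U + U*Y)² (t(Y, U) = (U*Y + U)² = (U + U*Y)²)
X(-63, √(-17 + 23)) - t(61, 2) = √((-63)² + (√(-17 + 23))²) - 2²*(1 + 61)² = √(3969 + (√6)²) - 4*62² = √(3969 + 6) - 4*3844 = √3975 - 1*15376 = 5*√159 - 15376 = -15376 + 5*√159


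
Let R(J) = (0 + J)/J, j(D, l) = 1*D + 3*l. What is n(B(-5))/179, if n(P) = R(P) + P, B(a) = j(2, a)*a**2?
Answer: -324/179 ≈ -1.8101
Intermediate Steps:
j(D, l) = D + 3*l
B(a) = a**2*(2 + 3*a) (B(a) = (2 + 3*a)*a**2 = a**2*(2 + 3*a))
R(J) = 1 (R(J) = J/J = 1)
n(P) = 1 + P
n(B(-5))/179 = (1 + (-5)**2*(2 + 3*(-5)))/179 = (1 + 25*(2 - 15))*(1/179) = (1 + 25*(-13))*(1/179) = (1 - 325)*(1/179) = -324*1/179 = -324/179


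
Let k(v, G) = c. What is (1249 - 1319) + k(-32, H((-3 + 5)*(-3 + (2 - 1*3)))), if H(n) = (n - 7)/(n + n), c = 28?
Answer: -42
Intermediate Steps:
H(n) = (-7 + n)/(2*n) (H(n) = (-7 + n)/((2*n)) = (-7 + n)*(1/(2*n)) = (-7 + n)/(2*n))
k(v, G) = 28
(1249 - 1319) + k(-32, H((-3 + 5)*(-3 + (2 - 1*3)))) = (1249 - 1319) + 28 = -70 + 28 = -42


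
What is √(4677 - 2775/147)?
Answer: 2*√57062/7 ≈ 68.250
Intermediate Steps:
√(4677 - 2775/147) = √(4677 - 25*37/49) = √(4677 - 925/49) = √(228248/49) = 2*√57062/7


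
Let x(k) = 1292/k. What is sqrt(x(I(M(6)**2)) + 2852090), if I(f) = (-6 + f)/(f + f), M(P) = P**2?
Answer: sqrt(131957861210)/215 ≈ 1689.6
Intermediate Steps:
I(f) = (-6 + f)/(2*f) (I(f) = (-6 + f)/((2*f)) = (-6 + f)*(1/(2*f)) = (-6 + f)/(2*f))
sqrt(x(I(M(6)**2)) + 2852090) = sqrt(1292/(((-6 + (6**2)**2)/(2*((6**2)**2)))) + 2852090) = sqrt(1292/(((-6 + 36**2)/(2*(36**2)))) + 2852090) = sqrt(1292/(((1/2)*(-6 + 1296)/1296)) + 2852090) = sqrt(1292/(((1/2)*(1/1296)*1290)) + 2852090) = sqrt(1292/(215/432) + 2852090) = sqrt(1292*(432/215) + 2852090) = sqrt(558144/215 + 2852090) = sqrt(613757494/215) = sqrt(131957861210)/215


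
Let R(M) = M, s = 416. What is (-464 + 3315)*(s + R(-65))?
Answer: 1000701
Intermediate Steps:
(-464 + 3315)*(s + R(-65)) = (-464 + 3315)*(416 - 65) = 2851*351 = 1000701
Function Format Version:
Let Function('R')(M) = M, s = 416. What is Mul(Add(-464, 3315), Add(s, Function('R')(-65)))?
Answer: 1000701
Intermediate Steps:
Mul(Add(-464, 3315), Add(s, Function('R')(-65))) = Mul(Add(-464, 3315), Add(416, -65)) = Mul(2851, 351) = 1000701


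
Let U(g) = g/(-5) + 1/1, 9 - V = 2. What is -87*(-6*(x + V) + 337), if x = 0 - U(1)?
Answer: -130413/5 ≈ -26083.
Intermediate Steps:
V = 7 (V = 9 - 1*2 = 9 - 2 = 7)
U(g) = 1 - g/5 (U(g) = g*(-1/5) + 1*1 = -g/5 + 1 = 1 - g/5)
x = -4/5 (x = 0 - (1 - 1/5*1) = 0 - (1 - 1/5) = 0 - 1*4/5 = 0 - 4/5 = -4/5 ≈ -0.80000)
-87*(-6*(x + V) + 337) = -87*(-6*(-4/5 + 7) + 337) = -87*(-6*31/5 + 337) = -87*(-186/5 + 337) = -87*1499/5 = -130413/5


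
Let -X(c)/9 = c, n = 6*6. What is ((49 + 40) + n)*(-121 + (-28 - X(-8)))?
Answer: -27625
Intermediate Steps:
n = 36
X(c) = -9*c
((49 + 40) + n)*(-121 + (-28 - X(-8))) = ((49 + 40) + 36)*(-121 + (-28 - (-9)*(-8))) = (89 + 36)*(-121 + (-28 - 1*72)) = 125*(-121 + (-28 - 72)) = 125*(-121 - 100) = 125*(-221) = -27625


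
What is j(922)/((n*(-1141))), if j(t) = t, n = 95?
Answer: -922/108395 ≈ -0.0085059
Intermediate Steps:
j(922)/((n*(-1141))) = 922/((95*(-1141))) = 922/(-108395) = 922*(-1/108395) = -922/108395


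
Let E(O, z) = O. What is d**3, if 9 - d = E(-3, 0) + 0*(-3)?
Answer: 1728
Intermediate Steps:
d = 12 (d = 9 - (-3 + 0*(-3)) = 9 - (-3 + 0) = 9 - 1*(-3) = 9 + 3 = 12)
d**3 = 12**3 = 1728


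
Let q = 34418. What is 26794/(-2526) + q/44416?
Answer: -275785609/28048704 ≈ -9.8324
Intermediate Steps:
26794/(-2526) + q/44416 = 26794/(-2526) + 34418/44416 = 26794*(-1/2526) + 34418*(1/44416) = -13397/1263 + 17209/22208 = -275785609/28048704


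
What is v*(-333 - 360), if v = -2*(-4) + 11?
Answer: -13167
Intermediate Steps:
v = 19 (v = 8 + 11 = 19)
v*(-333 - 360) = 19*(-333 - 360) = 19*(-693) = -13167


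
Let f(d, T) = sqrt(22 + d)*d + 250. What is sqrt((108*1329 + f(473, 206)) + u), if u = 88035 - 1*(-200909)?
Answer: sqrt(432726 + 1419*sqrt(55)) ≈ 665.77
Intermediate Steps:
f(d, T) = 250 + d*sqrt(22 + d) (f(d, T) = d*sqrt(22 + d) + 250 = 250 + d*sqrt(22 + d))
u = 288944 (u = 88035 + 200909 = 288944)
sqrt((108*1329 + f(473, 206)) + u) = sqrt((108*1329 + (250 + 473*sqrt(22 + 473))) + 288944) = sqrt((143532 + (250 + 473*sqrt(495))) + 288944) = sqrt((143532 + (250 + 473*(3*sqrt(55)))) + 288944) = sqrt((143532 + (250 + 1419*sqrt(55))) + 288944) = sqrt((143782 + 1419*sqrt(55)) + 288944) = sqrt(432726 + 1419*sqrt(55))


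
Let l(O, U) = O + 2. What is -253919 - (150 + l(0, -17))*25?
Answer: -257719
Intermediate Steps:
l(O, U) = 2 + O
-253919 - (150 + l(0, -17))*25 = -253919 - (150 + (2 + 0))*25 = -253919 - (150 + 2)*25 = -253919 - 152*25 = -253919 - 1*3800 = -253919 - 3800 = -257719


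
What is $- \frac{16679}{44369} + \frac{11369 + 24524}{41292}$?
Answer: $\frac{69525173}{140929596} \approx 0.49333$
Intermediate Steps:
$- \frac{16679}{44369} + \frac{11369 + 24524}{41292} = \left(-16679\right) \frac{1}{44369} + 35893 \cdot \frac{1}{41292} = - \frac{1283}{3413} + \frac{35893}{41292} = \frac{69525173}{140929596}$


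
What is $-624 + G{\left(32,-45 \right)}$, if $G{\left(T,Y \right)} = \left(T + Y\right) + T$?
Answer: $-605$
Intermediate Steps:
$G{\left(T,Y \right)} = Y + 2 T$
$-624 + G{\left(32,-45 \right)} = -624 + \left(-45 + 2 \cdot 32\right) = -624 + \left(-45 + 64\right) = -624 + 19 = -605$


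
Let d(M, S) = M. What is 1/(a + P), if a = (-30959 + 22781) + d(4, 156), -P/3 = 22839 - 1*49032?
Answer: 1/70405 ≈ 1.4204e-5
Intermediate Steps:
P = 78579 (P = -3*(22839 - 1*49032) = -3*(22839 - 49032) = -3*(-26193) = 78579)
a = -8174 (a = (-30959 + 22781) + 4 = -8178 + 4 = -8174)
1/(a + P) = 1/(-8174 + 78579) = 1/70405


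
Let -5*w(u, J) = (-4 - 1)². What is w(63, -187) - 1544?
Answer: -1549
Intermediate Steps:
w(u, J) = -5 (w(u, J) = -(-4 - 1)²/5 = -⅕*(-5)² = -⅕*25 = -5)
w(63, -187) - 1544 = -5 - 1544 = -1549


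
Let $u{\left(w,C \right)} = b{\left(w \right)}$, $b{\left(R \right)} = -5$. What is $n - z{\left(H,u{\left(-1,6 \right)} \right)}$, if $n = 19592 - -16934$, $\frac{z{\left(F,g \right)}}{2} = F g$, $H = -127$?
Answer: $35256$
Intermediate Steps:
$u{\left(w,C \right)} = -5$
$z{\left(F,g \right)} = 2 F g$
$n = 36526$ ($n = 19592 + 16934 = 36526$)
$n - z{\left(H,u{\left(-1,6 \right)} \right)} = 36526 - 2 \left(-127\right) \left(-5\right) = 36526 - 1270 = 35256$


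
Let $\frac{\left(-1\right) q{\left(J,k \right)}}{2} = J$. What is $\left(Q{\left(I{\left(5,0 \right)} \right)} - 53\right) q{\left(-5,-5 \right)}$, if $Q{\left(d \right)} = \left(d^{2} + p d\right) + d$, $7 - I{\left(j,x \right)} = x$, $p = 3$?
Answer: $240$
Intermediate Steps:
$I{\left(j,x \right)} = 7 - x$
$Q{\left(d \right)} = d^{2} + 4 d$ ($Q{\left(d \right)} = \left(d^{2} + 3 d\right) + d = d^{2} + 4 d$)
$q{\left(J,k \right)} = - 2 J$
$\left(Q{\left(I{\left(5,0 \right)} \right)} - 53\right) q{\left(-5,-5 \right)} = \left(\left(7 - 0\right) \left(4 + \left(7 - 0\right)\right) - 53\right) \left(\left(-2\right) \left(-5\right)\right) = \left(\left(7 + 0\right) \left(4 + \left(7 + 0\right)\right) - 53\right) 10 = \left(7 \left(4 + 7\right) - 53\right) 10 = \left(7 \cdot 11 - 53\right) 10 = \left(77 - 53\right) 10 = 24 \cdot 10 = 240$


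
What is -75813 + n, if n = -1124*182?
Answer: -280381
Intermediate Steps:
n = -204568
-75813 + n = -75813 - 204568 = -280381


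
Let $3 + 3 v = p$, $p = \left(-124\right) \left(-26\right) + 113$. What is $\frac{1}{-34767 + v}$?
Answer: $- \frac{3}{100967} \approx -2.9713 \cdot 10^{-5}$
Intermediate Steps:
$p = 3337$ ($p = 3224 + 113 = 3337$)
$v = \frac{3334}{3}$ ($v = -1 + \frac{1}{3} \cdot 3337 = -1 + \frac{3337}{3} = \frac{3334}{3} \approx 1111.3$)
$\frac{1}{-34767 + v} = \frac{1}{-34767 + \frac{3334}{3}} = \frac{1}{- \frac{100967}{3}} = - \frac{3}{100967}$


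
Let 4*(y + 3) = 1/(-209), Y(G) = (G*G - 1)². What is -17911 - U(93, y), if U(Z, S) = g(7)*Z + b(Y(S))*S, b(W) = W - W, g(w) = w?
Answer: -18562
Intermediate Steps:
Y(G) = (-1 + G²)² (Y(G) = (G² - 1)² = (-1 + G²)²)
b(W) = 0
y = -2509/836 (y = -3 + (¼)/(-209) = -3 + (¼)*(-1/209) = -3 - 1/836 = -2509/836 ≈ -3.0012)
U(Z, S) = 7*Z (U(Z, S) = 7*Z + 0*S = 7*Z + 0 = 7*Z)
-17911 - U(93, y) = -17911 - 7*93 = -17911 - 1*651 = -17911 - 651 = -18562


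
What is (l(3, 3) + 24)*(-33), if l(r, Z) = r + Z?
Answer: -990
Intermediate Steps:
l(r, Z) = Z + r
(l(3, 3) + 24)*(-33) = ((3 + 3) + 24)*(-33) = (6 + 24)*(-33) = 30*(-33) = -990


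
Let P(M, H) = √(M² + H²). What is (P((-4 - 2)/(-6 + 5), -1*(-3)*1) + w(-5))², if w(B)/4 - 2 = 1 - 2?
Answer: 61 + 24*√5 ≈ 114.67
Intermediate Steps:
w(B) = 4 (w(B) = 8 + 4*(1 - 2) = 8 + 4*(-1) = 8 - 4 = 4)
P(M, H) = √(H² + M²)
(P((-4 - 2)/(-6 + 5), -1*(-3)*1) + w(-5))² = (√((-1*(-3)*1)² + ((-4 - 2)/(-6 + 5))²) + 4)² = (√((3*1)² + (-6/(-1))²) + 4)² = (√(3² + (-6*(-1))²) + 4)² = (√(9 + 6²) + 4)² = (√(9 + 36) + 4)² = (√45 + 4)² = (3*√5 + 4)² = (4 + 3*√5)²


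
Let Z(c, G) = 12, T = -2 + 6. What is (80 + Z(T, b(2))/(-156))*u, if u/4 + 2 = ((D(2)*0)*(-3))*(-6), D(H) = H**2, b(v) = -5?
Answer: -8312/13 ≈ -639.38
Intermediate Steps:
T = 4
u = -8 (u = -8 + 4*(((2**2*0)*(-3))*(-6)) = -8 + 4*(((4*0)*(-3))*(-6)) = -8 + 4*((0*(-3))*(-6)) = -8 + 4*(0*(-6)) = -8 + 4*0 = -8 + 0 = -8)
(80 + Z(T, b(2))/(-156))*u = (80 + 12/(-156))*(-8) = (80 + 12*(-1/156))*(-8) = (80 - 1/13)*(-8) = (1039/13)*(-8) = -8312/13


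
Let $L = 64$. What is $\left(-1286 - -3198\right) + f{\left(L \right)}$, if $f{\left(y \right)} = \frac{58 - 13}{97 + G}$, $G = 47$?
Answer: $\frac{30597}{16} \approx 1912.3$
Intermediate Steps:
$f{\left(y \right)} = \frac{5}{16}$ ($f{\left(y \right)} = \frac{58 - 13}{97 + 47} = \frac{45}{144} = 45 \cdot \frac{1}{144} = \frac{5}{16}$)
$\left(-1286 - -3198\right) + f{\left(L \right)} = \left(-1286 - -3198\right) + \frac{5}{16} = \left(-1286 + 3198\right) + \frac{5}{16} = 1912 + \frac{5}{16} = \frac{30597}{16}$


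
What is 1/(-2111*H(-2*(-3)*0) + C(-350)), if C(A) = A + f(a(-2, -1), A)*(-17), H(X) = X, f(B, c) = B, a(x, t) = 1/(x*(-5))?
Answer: -10/3517 ≈ -0.0028433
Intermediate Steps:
a(x, t) = -1/(5*x) (a(x, t) = -⅕/x = -1/(5*x))
C(A) = -17/10 + A (C(A) = A - ⅕/(-2)*(-17) = A - ⅕*(-½)*(-17) = A + (⅒)*(-17) = A - 17/10 = -17/10 + A)
1/(-2111*H(-2*(-3)*0) + C(-350)) = 1/(-2111*(-2*(-3))*0 + (-17/10 - 350)) = 1/(-12666*0 - 3517/10) = 1/(-2111*0 - 3517/10) = 1/(0 - 3517/10) = 1/(-3517/10) = -10/3517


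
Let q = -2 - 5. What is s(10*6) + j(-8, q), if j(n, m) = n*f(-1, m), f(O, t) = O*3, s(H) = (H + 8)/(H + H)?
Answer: 737/30 ≈ 24.567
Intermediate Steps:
q = -7
s(H) = (8 + H)/(2*H) (s(H) = (8 + H)/((2*H)) = (8 + H)*(1/(2*H)) = (8 + H)/(2*H))
f(O, t) = 3*O
j(n, m) = -3*n (j(n, m) = n*(3*(-1)) = n*(-3) = -3*n)
s(10*6) + j(-8, q) = (8 + 10*6)/(2*((10*6))) - 3*(-8) = (½)*(8 + 60)/60 + 24 = (½)*(1/60)*68 + 24 = 17/30 + 24 = 737/30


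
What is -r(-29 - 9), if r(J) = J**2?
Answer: -1444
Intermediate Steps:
-r(-29 - 9) = -(-29 - 9)**2 = -1*(-38)**2 = -1*1444 = -1444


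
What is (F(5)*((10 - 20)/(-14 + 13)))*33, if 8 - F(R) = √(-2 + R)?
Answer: 2640 - 330*√3 ≈ 2068.4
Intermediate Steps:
F(R) = 8 - √(-2 + R)
(F(5)*((10 - 20)/(-14 + 13)))*33 = ((8 - √(-2 + 5))*((10 - 20)/(-14 + 13)))*33 = ((8 - √3)*(-10/(-1)))*33 = ((8 - √3)*(-10*(-1)))*33 = ((8 - √3)*10)*33 = (80 - 10*√3)*33 = 2640 - 330*√3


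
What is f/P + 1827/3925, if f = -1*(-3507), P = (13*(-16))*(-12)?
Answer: 6108389/3265600 ≈ 1.8705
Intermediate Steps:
P = 2496 (P = -208*(-12) = 2496)
f = 3507
f/P + 1827/3925 = 3507/2496 + 1827/3925 = 3507*(1/2496) + 1827*(1/3925) = 1169/832 + 1827/3925 = 6108389/3265600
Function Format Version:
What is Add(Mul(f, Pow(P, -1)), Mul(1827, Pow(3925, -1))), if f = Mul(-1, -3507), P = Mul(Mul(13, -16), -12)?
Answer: Rational(6108389, 3265600) ≈ 1.8705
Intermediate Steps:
P = 2496 (P = Mul(-208, -12) = 2496)
f = 3507
Add(Mul(f, Pow(P, -1)), Mul(1827, Pow(3925, -1))) = Add(Mul(3507, Pow(2496, -1)), Mul(1827, Pow(3925, -1))) = Add(Mul(3507, Rational(1, 2496)), Mul(1827, Rational(1, 3925))) = Add(Rational(1169, 832), Rational(1827, 3925)) = Rational(6108389, 3265600)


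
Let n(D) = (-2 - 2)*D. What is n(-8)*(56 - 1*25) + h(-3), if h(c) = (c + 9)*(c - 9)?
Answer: 920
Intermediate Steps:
n(D) = -4*D
h(c) = (-9 + c)*(9 + c) (h(c) = (9 + c)*(-9 + c) = (-9 + c)*(9 + c))
n(-8)*(56 - 1*25) + h(-3) = (-4*(-8))*(56 - 1*25) + (-81 + (-3)²) = 32*(56 - 25) + (-81 + 9) = 32*31 - 72 = 992 - 72 = 920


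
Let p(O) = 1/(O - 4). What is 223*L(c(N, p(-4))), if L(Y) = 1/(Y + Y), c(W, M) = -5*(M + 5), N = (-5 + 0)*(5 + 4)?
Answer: -892/195 ≈ -4.5744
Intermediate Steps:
N = -45 (N = -5*9 = -45)
p(O) = 1/(-4 + O)
c(W, M) = -25 - 5*M (c(W, M) = -5*(5 + M) = -25 - 5*M)
L(Y) = 1/(2*Y)
223*L(c(N, p(-4))) = 223*(1/(2*(-25 - 5/(-4 - 4)))) = 223*(1/(2*(-25 - 5/(-8)))) = 223*(1/(2*(-25 - 5*(-⅛)))) = 223*(1/(2*(-25 + 5/8))) = 223*(1/(2*(-195/8))) = 223*((½)*(-8/195)) = 223*(-4/195) = -892/195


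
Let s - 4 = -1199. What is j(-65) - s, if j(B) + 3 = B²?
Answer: 5417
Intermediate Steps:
j(B) = -3 + B²
s = -1195 (s = 4 - 1199 = -1195)
j(-65) - s = (-3 + (-65)²) - 1*(-1195) = (-3 + 4225) + 1195 = 4222 + 1195 = 5417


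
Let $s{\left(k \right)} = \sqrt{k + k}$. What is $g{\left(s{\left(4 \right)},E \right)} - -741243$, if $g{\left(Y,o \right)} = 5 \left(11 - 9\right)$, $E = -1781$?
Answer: $741253$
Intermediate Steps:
$s{\left(k \right)} = \sqrt{2} \sqrt{k}$ ($s{\left(k \right)} = \sqrt{2 k} = \sqrt{2} \sqrt{k}$)
$g{\left(Y,o \right)} = 10$ ($g{\left(Y,o \right)} = 5 \cdot 2 = 10$)
$g{\left(s{\left(4 \right)},E \right)} - -741243 = 10 - -741243 = 10 + 741243 = 741253$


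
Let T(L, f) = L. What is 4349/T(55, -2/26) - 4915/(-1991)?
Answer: 811744/9955 ≈ 81.541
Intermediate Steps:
4349/T(55, -2/26) - 4915/(-1991) = 4349/55 - 4915/(-1991) = 4349*(1/55) - 4915*(-1/1991) = 4349/55 + 4915/1991 = 811744/9955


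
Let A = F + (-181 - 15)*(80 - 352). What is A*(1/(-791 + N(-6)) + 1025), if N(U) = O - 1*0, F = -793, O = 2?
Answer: 42473375756/789 ≈ 5.3832e+7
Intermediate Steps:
N(U) = 2 (N(U) = 2 - 1*0 = 2 + 0 = 2)
A = 52519 (A = -793 + (-181 - 15)*(80 - 352) = -793 - 196*(-272) = -793 + 53312 = 52519)
A*(1/(-791 + N(-6)) + 1025) = 52519*(1/(-791 + 2) + 1025) = 52519*(1/(-789) + 1025) = 52519*(-1/789 + 1025) = 52519*(808724/789) = 42473375756/789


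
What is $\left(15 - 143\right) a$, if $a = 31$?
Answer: $-3968$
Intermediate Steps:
$\left(15 - 143\right) a = \left(15 - 143\right) 31 = \left(-128\right) 31 = -3968$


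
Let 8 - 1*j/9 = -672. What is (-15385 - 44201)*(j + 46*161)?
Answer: -805960236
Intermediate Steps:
j = 6120 (j = 72 - 9*(-672) = 72 + 6048 = 6120)
(-15385 - 44201)*(j + 46*161) = (-15385 - 44201)*(6120 + 46*161) = -59586*(6120 + 7406) = -59586*13526 = -805960236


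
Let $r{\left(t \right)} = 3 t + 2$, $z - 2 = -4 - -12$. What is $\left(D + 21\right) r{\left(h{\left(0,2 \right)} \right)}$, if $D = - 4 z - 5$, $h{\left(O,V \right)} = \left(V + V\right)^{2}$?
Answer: $-1200$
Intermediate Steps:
$h{\left(O,V \right)} = 4 V^{2}$ ($h{\left(O,V \right)} = \left(2 V\right)^{2} = 4 V^{2}$)
$z = 10$ ($z = 2 - -8 = 2 + \left(-4 + 12\right) = 2 + 8 = 10$)
$r{\left(t \right)} = 2 + 3 t$
$D = -45$ ($D = \left(-4\right) 10 - 5 = -40 - 5 = -45$)
$\left(D + 21\right) r{\left(h{\left(0,2 \right)} \right)} = \left(-45 + 21\right) \left(2 + 3 \cdot 4 \cdot 2^{2}\right) = - 24 \left(2 + 3 \cdot 4 \cdot 4\right) = - 24 \left(2 + 3 \cdot 16\right) = - 24 \left(2 + 48\right) = \left(-24\right) 50 = -1200$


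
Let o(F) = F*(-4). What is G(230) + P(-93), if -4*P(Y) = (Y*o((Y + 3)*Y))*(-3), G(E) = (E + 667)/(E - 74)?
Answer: 9340943/4 ≈ 2.3352e+6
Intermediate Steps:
o(F) = -4*F
G(E) = (667 + E)/(-74 + E)
P(Y) = -3*Y**2*(3 + Y) (P(Y) = -Y*(-4*(Y + 3)*Y)*(-3)/4 = -Y*(-4*(3 + Y)*Y)*(-3)/4 = -Y*(-4*Y*(3 + Y))*(-3)/4 = -(-4*Y**2*(3 + Y))*(-3)/4 = -3*Y**2*(3 + Y))
G(230) + P(-93) = (667 + 230)/(-74 + 230) + 3*(-93)**2*(-3 - 1*(-93)) = 897/156 + 3*8649*(-3 + 93) = (1/156)*897 + 3*8649*90 = 23/4 + 2335230 = 9340943/4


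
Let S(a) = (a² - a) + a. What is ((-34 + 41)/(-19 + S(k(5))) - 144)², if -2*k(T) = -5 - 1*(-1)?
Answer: 4695889/225 ≈ 20871.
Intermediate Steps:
k(T) = 2 (k(T) = -(-5 - 1*(-1))/2 = -(-5 + 1)/2 = -½*(-4) = 2)
S(a) = a²
((-34 + 41)/(-19 + S(k(5))) - 144)² = ((-34 + 41)/(-19 + 2²) - 144)² = (7/(-19 + 4) - 144)² = (7/(-15) - 144)² = (7*(-1/15) - 144)² = (-7/15 - 144)² = (-2167/15)² = 4695889/225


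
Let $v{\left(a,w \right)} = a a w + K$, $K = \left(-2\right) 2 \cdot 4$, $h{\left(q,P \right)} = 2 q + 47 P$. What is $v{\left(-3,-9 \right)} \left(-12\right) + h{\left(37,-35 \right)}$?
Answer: $-407$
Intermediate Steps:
$K = -16$ ($K = \left(-4\right) 4 = -16$)
$v{\left(a,w \right)} = -16 + w a^{2}$ ($v{\left(a,w \right)} = a a w - 16 = a^{2} w - 16 = w a^{2} - 16 = -16 + w a^{2}$)
$v{\left(-3,-9 \right)} \left(-12\right) + h{\left(37,-35 \right)} = \left(-16 - 9 \left(-3\right)^{2}\right) \left(-12\right) + \left(2 \cdot 37 + 47 \left(-35\right)\right) = \left(-16 - 81\right) \left(-12\right) + \left(74 - 1645\right) = \left(-16 - 81\right) \left(-12\right) - 1571 = \left(-97\right) \left(-12\right) - 1571 = 1164 - 1571 = -407$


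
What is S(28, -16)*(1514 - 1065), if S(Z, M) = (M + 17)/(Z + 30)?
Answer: 449/58 ≈ 7.7414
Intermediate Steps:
S(Z, M) = (17 + M)/(30 + Z)
S(28, -16)*(1514 - 1065) = ((17 - 16)/(30 + 28))*(1514 - 1065) = (1/58)*449 = 449/58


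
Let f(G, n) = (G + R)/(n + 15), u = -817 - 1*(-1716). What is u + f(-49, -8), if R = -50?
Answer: 6194/7 ≈ 884.86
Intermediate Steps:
u = 899 (u = -817 + 1716 = 899)
f(G, n) = (-50 + G)/(15 + n) (f(G, n) = (G - 50)/(n + 15) = (-50 + G)/(15 + n))
u + f(-49, -8) = 899 + (-50 - 49)/(15 - 8) = 899 - 99/7 = 6194/7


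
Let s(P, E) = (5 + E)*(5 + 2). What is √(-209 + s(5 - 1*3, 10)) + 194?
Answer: 194 + 2*I*√26 ≈ 194.0 + 10.198*I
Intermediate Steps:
s(P, E) = 35 + 7*E (s(P, E) = (5 + E)*7 = 35 + 7*E)
√(-209 + s(5 - 1*3, 10)) + 194 = √(-209 + (35 + 7*10)) + 194 = √(-209 + (35 + 70)) + 194 = √(-209 + 105) + 194 = √(-104) + 194 = 2*I*√26 + 194 = 194 + 2*I*√26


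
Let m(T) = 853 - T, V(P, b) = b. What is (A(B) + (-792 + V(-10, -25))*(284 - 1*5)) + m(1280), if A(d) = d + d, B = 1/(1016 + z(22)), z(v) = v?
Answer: -118524029/519 ≈ -2.2837e+5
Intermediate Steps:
B = 1/1038 (B = 1/(1016 + 22) = 1/1038 ≈ 0.00096339)
A(d) = 2*d
(A(B) + (-792 + V(-10, -25))*(284 - 1*5)) + m(1280) = (2*(1/1038) + (-792 - 25)*(284 - 1*5)) + (853 - 1*1280) = (1/519 - 817*(284 - 5)) + (853 - 1280) = (1/519 - 817*279) - 427 = (1/519 - 227943) - 427 = -118302416/519 - 427 = -118524029/519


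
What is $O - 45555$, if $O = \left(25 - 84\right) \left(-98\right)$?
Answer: $-39773$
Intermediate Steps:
$O = 5782$ ($O = \left(-59\right) \left(-98\right) = 5782$)
$O - 45555 = 5782 - 45555 = -39773$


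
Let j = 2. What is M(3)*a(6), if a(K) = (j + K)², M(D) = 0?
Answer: 0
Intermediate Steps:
a(K) = (2 + K)²
M(3)*a(6) = 0*(2 + 6)² = 0*8² = 0*64 = 0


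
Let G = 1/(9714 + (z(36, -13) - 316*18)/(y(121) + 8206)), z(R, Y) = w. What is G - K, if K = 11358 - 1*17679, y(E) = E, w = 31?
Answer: 511260319868/80882821 ≈ 6321.0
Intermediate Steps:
z(R, Y) = 31
K = -6321 (K = 11358 - 17679 = -6321)
G = 8327/80882821 (G = 1/(9714 + (31 - 316*18)/(121 + 8206)) = 1/(9714 + (31 - 5688)/8327) = 1/(9714 - 5657*1/8327) = 1/(9714 - 5657/8327) = 1/(80882821/8327) = 8327/80882821 ≈ 0.00010295)
G - K = 8327/80882821 - 1*(-6321) = 8327/80882821 + 6321 = 511260319868/80882821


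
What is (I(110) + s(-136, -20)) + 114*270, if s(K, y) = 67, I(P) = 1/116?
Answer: 3578253/116 ≈ 30847.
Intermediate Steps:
I(P) = 1/116
(I(110) + s(-136, -20)) + 114*270 = (1/116 + 67) + 114*270 = 7773/116 + 30780 = 3578253/116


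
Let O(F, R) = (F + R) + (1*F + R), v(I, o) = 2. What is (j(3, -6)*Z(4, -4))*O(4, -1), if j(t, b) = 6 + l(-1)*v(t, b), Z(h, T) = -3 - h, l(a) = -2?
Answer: -84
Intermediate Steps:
O(F, R) = 2*F + 2*R (O(F, R) = (F + R) + (F + R) = 2*F + 2*R)
j(t, b) = 2 (j(t, b) = 6 - 2*2 = 6 - 4 = 2)
(j(3, -6)*Z(4, -4))*O(4, -1) = (2*(-3 - 1*4))*(2*4 + 2*(-1)) = (2*(-3 - 4))*(8 - 2) = (2*(-7))*6 = -14*6 = -84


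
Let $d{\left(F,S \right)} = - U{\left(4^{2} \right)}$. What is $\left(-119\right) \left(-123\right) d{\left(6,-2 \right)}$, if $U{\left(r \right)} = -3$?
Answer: $43911$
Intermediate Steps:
$d{\left(F,S \right)} = 3$ ($d{\left(F,S \right)} = \left(-1\right) \left(-3\right) = 3$)
$\left(-119\right) \left(-123\right) d{\left(6,-2 \right)} = \left(-119\right) \left(-123\right) 3 = 14637 \cdot 3 = 43911$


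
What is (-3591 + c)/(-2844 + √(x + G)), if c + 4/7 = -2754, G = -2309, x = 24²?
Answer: 126327636/56630483 + 44419*I*√1733/56630483 ≈ 2.2307 + 0.032653*I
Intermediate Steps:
x = 576
c = -19282/7 (c = -4/7 - 2754 = -19282/7 ≈ -2754.6)
(-3591 + c)/(-2844 + √(x + G)) = (-3591 - 19282/7)/(-2844 + √(576 - 2309)) = -44419/(7*(-2844 + √(-1733))) = -44419/(7*(-2844 + I*√1733))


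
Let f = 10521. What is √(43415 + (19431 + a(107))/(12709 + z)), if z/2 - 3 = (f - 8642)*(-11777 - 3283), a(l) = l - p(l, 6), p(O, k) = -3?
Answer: √138997866438704632510/56582765 ≈ 208.36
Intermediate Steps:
a(l) = 3 + l (a(l) = l - 1*(-3) = l + 3 = 3 + l)
z = -56595474 (z = 6 + 2*((10521 - 8642)*(-11777 - 3283)) = 6 + 2*(1879*(-15060)) = 6 + 2*(-28297740) = 6 - 56595480 = -56595474)
√(43415 + (19431 + a(107))/(12709 + z)) = √(43415 + (19431 + (3 + 107))/(12709 - 56595474)) = √(43415 + (19431 + 110)/(-56582765)) = √(43415 + 19541*(-1/56582765)) = √(43415 - 19541/56582765) = √(2456540722934/56582765) = √138997866438704632510/56582765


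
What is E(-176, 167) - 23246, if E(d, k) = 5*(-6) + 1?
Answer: -23275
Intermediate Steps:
E(d, k) = -29 (E(d, k) = -30 + 1 = -29)
E(-176, 167) - 23246 = -29 - 23246 = -23275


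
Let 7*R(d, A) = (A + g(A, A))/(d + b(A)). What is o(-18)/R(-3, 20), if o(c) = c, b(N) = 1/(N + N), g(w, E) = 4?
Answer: 2499/160 ≈ 15.619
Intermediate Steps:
b(N) = 1/(2*N)
R(d, A) = (4 + A)/(7*(d + 1/(2*A))) (R(d, A) = ((A + 4)/(d + 1/(2*A)))/7 = ((4 + A)/(d + 1/(2*A)))/7 = (4 + A)/(7*(d + 1/(2*A))))
o(-18)/R(-3, 20) = -18*7*(1 + 2*20*(-3))/(40*(4 + 20)) = -18/((2/7)*20*24/(1 - 120)) = -18/((2/7)*20*24/(-119)) = -18/((2/7)*20*(-1/119)*24) = -18/(-960/833) = -18*(-833/960) = 2499/160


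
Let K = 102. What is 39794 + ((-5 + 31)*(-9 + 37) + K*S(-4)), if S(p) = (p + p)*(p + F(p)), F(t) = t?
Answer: 47050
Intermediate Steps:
S(p) = 4*p² (S(p) = (p + p)*(p + p) = (2*p)*(2*p) = 4*p²)
39794 + ((-5 + 31)*(-9 + 37) + K*S(-4)) = 39794 + ((-5 + 31)*(-9 + 37) + 102*(4*(-4)²)) = 39794 + (26*28 + 102*(4*16)) = 39794 + (728 + 102*64) = 39794 + (728 + 6528) = 39794 + 7256 = 47050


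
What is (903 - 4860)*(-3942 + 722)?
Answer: 12741540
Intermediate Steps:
(903 - 4860)*(-3942 + 722) = -3957*(-3220) = 12741540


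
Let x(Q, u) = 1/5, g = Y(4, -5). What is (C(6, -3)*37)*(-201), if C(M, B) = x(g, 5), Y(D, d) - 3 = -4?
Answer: -7437/5 ≈ -1487.4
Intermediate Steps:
Y(D, d) = -1 (Y(D, d) = 3 - 4 = -1)
g = -1
x(Q, u) = ⅕
C(M, B) = ⅕
(C(6, -3)*37)*(-201) = ((⅕)*37)*(-201) = (37/5)*(-201) = -7437/5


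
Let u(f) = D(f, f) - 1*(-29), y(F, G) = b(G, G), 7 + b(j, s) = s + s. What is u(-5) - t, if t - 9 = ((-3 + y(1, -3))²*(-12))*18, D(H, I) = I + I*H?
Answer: 55336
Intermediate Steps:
b(j, s) = -7 + 2*s (b(j, s) = -7 + (s + s) = -7 + 2*s)
y(F, G) = -7 + 2*G
D(H, I) = I + H*I
u(f) = 29 + f*(1 + f) (u(f) = f*(1 + f) - 1*(-29) = f*(1 + f) + 29 = 29 + f*(1 + f))
t = -55287 (t = 9 + ((-3 + (-7 + 2*(-3)))²*(-12))*18 = 9 + ((-3 + (-7 - 6))²*(-12))*18 = 9 + ((-3 - 13)²*(-12))*18 = 9 + ((-16)²*(-12))*18 = 9 + (256*(-12))*18 = 9 - 3072*18 = 9 - 55296 = -55287)
u(-5) - t = (29 - 5*(1 - 5)) - 1*(-55287) = (29 - 5*(-4)) + 55287 = (29 + 20) + 55287 = 49 + 55287 = 55336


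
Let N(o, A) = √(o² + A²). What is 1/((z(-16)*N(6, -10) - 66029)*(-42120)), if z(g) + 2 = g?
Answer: 66029/183634134807240 - √34/5100948189090 ≈ 3.5843e-10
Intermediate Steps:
z(g) = -2 + g
N(o, A) = √(A² + o²)
1/((z(-16)*N(6, -10) - 66029)*(-42120)) = 1/((-2 - 16)*√((-10)² + 6²) - 66029*(-42120)) = -1/42120/(-18*√(100 + 36) - 66029) = -1/42120/(-36*√34 - 66029) = -1/42120/(-66029 - 36*√34) = -1/(42120*(-66029 - 36*√34))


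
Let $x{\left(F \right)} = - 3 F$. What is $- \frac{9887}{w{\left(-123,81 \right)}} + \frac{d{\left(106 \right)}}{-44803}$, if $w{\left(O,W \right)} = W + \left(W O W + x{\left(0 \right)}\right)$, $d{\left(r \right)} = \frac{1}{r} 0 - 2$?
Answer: $\frac{444581105}{36152526366} \approx 0.012297$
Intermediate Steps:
$d{\left(r \right)} = -2$ ($d{\left(r \right)} = 0 - 2 = -2$)
$w{\left(O,W \right)} = W + O W^{2}$ ($w{\left(O,W \right)} = W + \left(W O W - 0\right) = W + \left(O W W + 0\right) = W + \left(O W^{2} + 0\right) = W + O W^{2}$)
$- \frac{9887}{w{\left(-123,81 \right)}} + \frac{d{\left(106 \right)}}{-44803} = - \frac{9887}{81 \left(1 - 9963\right)} - \frac{2}{-44803} = - \frac{9887}{81 \left(1 - 9963\right)} - - \frac{2}{44803} = - \frac{9887}{81 \left(-9962\right)} + \frac{2}{44803} = - \frac{9887}{-806922} + \frac{2}{44803} = \left(-9887\right) \left(- \frac{1}{806922}\right) + \frac{2}{44803} = \frac{9887}{806922} + \frac{2}{44803} = \frac{444581105}{36152526366}$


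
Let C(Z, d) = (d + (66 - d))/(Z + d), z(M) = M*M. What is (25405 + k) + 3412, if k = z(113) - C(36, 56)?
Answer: 1912923/46 ≈ 41585.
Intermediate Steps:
z(M) = M²
C(Z, d) = 66/(Z + d)
k = 587341/46 (k = 113² - 66/(36 + 56) = 12769 - 66/92 = 12769 - 1*33/46 = 12769 - 33/46 = 587341/46 ≈ 12768.)
(25405 + k) + 3412 = (25405 + 587341/46) + 3412 = 1755971/46 + 3412 = 1912923/46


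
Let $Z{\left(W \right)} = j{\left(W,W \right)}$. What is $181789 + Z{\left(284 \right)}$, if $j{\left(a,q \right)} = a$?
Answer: $182073$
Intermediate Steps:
$Z{\left(W \right)} = W$
$181789 + Z{\left(284 \right)} = 181789 + 284 = 182073$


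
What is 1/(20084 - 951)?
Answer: 1/19133 ≈ 5.2266e-5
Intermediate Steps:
1/(20084 - 951) = 1/19133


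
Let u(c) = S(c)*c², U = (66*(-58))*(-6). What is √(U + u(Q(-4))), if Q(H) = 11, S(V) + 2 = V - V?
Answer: √22726 ≈ 150.75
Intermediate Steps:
S(V) = -2 (S(V) = -2 + (V - V) = -2 + 0 = -2)
U = 22968 (U = -3828*(-6) = 22968)
u(c) = -2*c²
√(U + u(Q(-4))) = √(22968 - 2*11²) = √(22968 - 2*121) = √(22968 - 242) = √22726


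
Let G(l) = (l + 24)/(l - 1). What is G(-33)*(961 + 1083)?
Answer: 9198/17 ≈ 541.06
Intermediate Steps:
G(l) = (24 + l)/(-1 + l)
G(-33)*(961 + 1083) = ((24 - 33)/(-1 - 33))*(961 + 1083) = (-9/(-34))*2044 = -1/34*(-9)*2044 = (9/34)*2044 = 9198/17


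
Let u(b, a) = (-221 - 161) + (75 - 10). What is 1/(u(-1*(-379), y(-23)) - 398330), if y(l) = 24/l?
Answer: -1/398647 ≈ -2.5085e-6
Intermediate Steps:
u(b, a) = -317 (u(b, a) = -382 + 65 = -317)
1/(u(-1*(-379), y(-23)) - 398330) = 1/(-317 - 398330) = 1/(-398647) = -1/398647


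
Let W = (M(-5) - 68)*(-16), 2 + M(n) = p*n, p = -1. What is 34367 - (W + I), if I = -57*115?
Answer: 39882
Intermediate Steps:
I = -6555
M(n) = -2 - n
W = 1040 (W = ((-2 - 1*(-5)) - 68)*(-16) = ((-2 + 5) - 68)*(-16) = (3 - 68)*(-16) = -65*(-16) = 1040)
34367 - (W + I) = 34367 - (1040 - 6555) = 34367 - 1*(-5515) = 34367 + 5515 = 39882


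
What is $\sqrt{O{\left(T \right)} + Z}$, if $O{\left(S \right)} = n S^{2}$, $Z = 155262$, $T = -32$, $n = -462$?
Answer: $3 i \sqrt{35314} \approx 563.76 i$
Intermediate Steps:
$O{\left(S \right)} = - 462 S^{2}$
$\sqrt{O{\left(T \right)} + Z} = \sqrt{- 462 \left(-32\right)^{2} + 155262} = \sqrt{\left(-462\right) 1024 + 155262} = \sqrt{-473088 + 155262} = \sqrt{-317826} = 3 i \sqrt{35314}$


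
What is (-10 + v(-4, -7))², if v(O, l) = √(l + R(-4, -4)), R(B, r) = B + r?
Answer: (10 - I*√15)² ≈ 85.0 - 77.46*I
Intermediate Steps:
v(O, l) = √(-8 + l) (v(O, l) = √(l + (-4 - 4)) = √(l - 8) = √(-8 + l))
(-10 + v(-4, -7))² = (-10 + √(-8 - 7))² = (-10 + √(-15))² = (-10 + I*√15)²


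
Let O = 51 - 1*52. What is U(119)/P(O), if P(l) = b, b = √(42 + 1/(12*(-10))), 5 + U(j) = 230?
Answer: 450*√151170/5039 ≈ 34.722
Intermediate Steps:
U(j) = 225 (U(j) = -5 + 230 = 225)
O = -1 (O = 51 - 52 = -1)
b = √151170/60 (b = √(42 + 1/(-120)) = √(42 - 1/120) = √(5039/120) = √151170/60 ≈ 6.4801)
P(l) = √151170/60
U(119)/P(O) = 225/((√151170/60)) = 225*(2*√151170/5039) = 450*√151170/5039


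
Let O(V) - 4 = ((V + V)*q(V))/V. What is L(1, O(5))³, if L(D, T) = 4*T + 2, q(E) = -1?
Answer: 1000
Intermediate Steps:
O(V) = 2 (O(V) = 4 + ((V + V)*(-1))/V = 4 + ((2*V)*(-1))/V = 4 + (-2*V)/V = 4 - 2 = 2)
L(D, T) = 2 + 4*T
L(1, O(5))³ = (2 + 4*2)³ = (2 + 8)³ = 10³ = 1000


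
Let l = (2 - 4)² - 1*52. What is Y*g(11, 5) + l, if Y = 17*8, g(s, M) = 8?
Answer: 1040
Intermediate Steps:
Y = 136
l = -48 (l = (-2)² - 52 = 4 - 52 = -48)
Y*g(11, 5) + l = 136*8 - 48 = 1088 - 48 = 1040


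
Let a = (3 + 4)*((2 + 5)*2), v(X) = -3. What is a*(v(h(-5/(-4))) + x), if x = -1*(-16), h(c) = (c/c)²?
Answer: 1274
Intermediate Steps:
h(c) = 1 (h(c) = 1² = 1)
x = 16
a = 98 (a = 7*(7*2) = 7*14 = 98)
a*(v(h(-5/(-4))) + x) = 98*(-3 + 16) = 98*13 = 1274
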